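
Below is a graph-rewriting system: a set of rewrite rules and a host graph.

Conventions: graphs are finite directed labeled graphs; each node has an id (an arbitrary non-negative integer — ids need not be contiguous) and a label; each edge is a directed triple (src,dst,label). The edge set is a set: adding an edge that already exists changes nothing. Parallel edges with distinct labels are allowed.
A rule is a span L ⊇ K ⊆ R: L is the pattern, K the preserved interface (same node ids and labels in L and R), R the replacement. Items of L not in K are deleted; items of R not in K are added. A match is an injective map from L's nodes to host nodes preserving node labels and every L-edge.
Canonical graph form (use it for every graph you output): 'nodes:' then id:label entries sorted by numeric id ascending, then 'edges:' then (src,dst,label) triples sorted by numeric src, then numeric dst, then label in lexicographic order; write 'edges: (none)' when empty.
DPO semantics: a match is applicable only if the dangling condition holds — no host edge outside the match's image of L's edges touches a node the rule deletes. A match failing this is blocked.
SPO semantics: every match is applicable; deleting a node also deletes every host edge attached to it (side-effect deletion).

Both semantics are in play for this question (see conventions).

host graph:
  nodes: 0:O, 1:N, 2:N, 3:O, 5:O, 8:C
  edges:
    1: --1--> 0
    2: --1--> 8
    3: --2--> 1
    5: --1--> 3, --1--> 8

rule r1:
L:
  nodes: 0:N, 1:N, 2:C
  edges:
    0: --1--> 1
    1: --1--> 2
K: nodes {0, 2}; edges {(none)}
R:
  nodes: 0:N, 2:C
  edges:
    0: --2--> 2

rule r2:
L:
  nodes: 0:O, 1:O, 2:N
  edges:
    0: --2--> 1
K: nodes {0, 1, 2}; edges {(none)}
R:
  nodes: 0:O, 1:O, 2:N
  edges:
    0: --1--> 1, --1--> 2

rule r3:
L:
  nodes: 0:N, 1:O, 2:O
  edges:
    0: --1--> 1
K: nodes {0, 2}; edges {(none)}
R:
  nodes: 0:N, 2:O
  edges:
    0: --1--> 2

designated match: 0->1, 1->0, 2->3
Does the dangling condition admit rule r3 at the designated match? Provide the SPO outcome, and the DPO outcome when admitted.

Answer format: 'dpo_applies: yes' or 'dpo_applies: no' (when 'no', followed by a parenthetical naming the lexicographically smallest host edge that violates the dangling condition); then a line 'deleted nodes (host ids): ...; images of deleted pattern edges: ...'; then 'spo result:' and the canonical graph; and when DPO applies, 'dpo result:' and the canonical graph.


dpo_applies: yes
deleted nodes (host ids): 0; images of deleted pattern edges: (1,0,1)
spo result:
nodes: 1:N, 2:N, 3:O, 5:O, 8:C
edges: (1,3,1); (2,8,1); (3,1,2); (5,3,1); (5,8,1)
dpo result:
nodes: 1:N, 2:N, 3:O, 5:O, 8:C
edges: (1,3,1); (2,8,1); (3,1,2); (5,3,1); (5,8,1)


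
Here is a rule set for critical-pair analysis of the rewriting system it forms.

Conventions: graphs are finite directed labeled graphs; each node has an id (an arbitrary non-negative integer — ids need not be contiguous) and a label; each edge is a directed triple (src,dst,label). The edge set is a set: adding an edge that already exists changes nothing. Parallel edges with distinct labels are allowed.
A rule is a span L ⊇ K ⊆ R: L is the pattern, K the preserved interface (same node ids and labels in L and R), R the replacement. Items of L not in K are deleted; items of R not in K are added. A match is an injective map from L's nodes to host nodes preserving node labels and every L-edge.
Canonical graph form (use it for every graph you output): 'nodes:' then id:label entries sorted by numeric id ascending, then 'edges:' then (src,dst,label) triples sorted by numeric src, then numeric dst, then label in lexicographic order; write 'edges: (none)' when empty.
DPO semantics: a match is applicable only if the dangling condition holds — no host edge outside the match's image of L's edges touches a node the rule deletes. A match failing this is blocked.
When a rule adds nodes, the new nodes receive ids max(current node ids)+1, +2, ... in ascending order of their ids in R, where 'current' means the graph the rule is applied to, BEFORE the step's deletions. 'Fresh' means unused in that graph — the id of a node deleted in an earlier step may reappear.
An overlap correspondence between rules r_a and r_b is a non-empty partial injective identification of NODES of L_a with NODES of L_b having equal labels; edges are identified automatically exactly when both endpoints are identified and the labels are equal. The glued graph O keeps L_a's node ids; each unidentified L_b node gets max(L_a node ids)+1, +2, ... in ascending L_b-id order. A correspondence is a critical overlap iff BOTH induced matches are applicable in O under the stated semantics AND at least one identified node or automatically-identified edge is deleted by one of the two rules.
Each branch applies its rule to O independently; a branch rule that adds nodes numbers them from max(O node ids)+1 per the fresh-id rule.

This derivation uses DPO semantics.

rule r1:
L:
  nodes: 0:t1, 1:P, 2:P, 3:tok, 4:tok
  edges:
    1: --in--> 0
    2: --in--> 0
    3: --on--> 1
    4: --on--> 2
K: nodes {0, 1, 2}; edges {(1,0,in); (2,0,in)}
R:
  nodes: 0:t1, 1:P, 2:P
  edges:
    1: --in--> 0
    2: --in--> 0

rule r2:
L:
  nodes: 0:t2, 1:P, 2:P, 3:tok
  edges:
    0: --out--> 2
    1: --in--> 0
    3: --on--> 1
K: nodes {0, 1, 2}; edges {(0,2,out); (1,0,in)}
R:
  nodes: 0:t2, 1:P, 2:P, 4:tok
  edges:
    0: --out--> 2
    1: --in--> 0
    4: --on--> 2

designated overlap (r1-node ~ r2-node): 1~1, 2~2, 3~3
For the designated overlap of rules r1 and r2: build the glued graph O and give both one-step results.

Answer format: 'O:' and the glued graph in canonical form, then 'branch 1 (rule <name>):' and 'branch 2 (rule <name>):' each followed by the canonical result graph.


O:
nodes: 0:t1, 1:P, 2:P, 3:tok, 4:tok, 5:t2
edges: (1,0,in); (1,5,in); (2,0,in); (3,1,on); (4,2,on); (5,2,out)
branch 1 (rule r1):
nodes: 0:t1, 1:P, 2:P, 5:t2
edges: (1,0,in); (1,5,in); (2,0,in); (5,2,out)
branch 2 (rule r2):
nodes: 0:t1, 1:P, 2:P, 4:tok, 5:t2, 6:tok
edges: (1,0,in); (1,5,in); (2,0,in); (4,2,on); (5,2,out); (6,2,on)


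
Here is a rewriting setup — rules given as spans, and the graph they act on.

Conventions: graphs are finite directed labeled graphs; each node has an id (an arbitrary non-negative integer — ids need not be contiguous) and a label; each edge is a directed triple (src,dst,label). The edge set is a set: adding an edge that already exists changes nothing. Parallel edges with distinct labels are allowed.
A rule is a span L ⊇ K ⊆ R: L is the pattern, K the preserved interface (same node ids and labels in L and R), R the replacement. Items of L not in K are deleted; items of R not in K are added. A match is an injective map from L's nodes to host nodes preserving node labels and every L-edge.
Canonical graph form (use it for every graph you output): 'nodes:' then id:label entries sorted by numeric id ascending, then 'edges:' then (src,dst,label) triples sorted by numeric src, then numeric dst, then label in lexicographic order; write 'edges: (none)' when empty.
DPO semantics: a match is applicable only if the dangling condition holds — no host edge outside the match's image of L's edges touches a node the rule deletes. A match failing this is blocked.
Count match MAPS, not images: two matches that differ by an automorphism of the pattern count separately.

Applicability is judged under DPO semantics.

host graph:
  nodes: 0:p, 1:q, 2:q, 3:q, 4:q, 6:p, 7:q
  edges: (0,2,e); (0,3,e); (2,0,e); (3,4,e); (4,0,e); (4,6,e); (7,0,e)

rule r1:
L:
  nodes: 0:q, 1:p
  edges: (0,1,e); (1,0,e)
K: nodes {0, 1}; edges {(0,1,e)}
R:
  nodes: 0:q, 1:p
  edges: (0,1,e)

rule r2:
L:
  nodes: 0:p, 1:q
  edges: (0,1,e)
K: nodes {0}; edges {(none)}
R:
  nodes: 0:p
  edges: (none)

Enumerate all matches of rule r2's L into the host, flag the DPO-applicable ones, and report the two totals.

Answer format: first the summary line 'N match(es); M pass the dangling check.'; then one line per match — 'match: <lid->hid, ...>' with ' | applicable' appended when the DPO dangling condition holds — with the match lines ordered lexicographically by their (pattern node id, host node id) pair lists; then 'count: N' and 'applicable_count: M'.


2 match(es); 0 pass the dangling check.
match: 0->0, 1->2
match: 0->0, 1->3
count: 2
applicable_count: 0


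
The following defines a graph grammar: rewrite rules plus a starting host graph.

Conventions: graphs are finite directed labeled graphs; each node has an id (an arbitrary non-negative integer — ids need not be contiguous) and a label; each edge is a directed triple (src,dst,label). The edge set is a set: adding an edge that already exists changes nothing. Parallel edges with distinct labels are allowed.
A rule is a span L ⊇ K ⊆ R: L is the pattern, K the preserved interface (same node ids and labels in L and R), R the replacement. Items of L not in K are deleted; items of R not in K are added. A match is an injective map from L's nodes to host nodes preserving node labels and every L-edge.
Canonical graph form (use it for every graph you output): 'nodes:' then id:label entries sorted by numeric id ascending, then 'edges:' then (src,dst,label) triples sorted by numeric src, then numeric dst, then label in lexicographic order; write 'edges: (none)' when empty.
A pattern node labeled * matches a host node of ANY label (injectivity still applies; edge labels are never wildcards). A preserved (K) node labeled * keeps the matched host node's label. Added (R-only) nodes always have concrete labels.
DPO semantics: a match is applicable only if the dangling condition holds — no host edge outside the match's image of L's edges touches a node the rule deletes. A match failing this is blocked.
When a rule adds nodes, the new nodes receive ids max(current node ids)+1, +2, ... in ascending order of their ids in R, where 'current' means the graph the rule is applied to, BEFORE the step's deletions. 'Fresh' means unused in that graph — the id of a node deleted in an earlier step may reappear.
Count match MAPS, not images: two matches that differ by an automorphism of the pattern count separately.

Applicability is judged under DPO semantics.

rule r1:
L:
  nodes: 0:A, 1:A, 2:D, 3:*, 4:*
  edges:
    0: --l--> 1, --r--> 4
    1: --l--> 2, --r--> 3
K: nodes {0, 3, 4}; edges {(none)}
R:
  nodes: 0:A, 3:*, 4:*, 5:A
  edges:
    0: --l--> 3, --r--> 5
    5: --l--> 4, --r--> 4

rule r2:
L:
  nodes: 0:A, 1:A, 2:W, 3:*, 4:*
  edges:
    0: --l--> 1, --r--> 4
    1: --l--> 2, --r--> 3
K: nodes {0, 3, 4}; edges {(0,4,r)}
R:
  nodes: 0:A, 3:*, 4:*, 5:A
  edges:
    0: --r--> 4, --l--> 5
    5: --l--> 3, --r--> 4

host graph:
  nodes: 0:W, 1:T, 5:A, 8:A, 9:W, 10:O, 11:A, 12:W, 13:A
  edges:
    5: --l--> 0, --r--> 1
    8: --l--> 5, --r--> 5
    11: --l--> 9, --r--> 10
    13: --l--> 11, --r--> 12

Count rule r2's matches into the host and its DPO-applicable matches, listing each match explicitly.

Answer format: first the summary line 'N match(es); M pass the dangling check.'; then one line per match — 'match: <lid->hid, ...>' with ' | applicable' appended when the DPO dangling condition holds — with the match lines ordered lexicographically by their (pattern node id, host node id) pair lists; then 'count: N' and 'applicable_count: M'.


1 match(es); 1 pass the dangling check.
match: 0->13, 1->11, 2->9, 3->10, 4->12 | applicable
count: 1
applicable_count: 1


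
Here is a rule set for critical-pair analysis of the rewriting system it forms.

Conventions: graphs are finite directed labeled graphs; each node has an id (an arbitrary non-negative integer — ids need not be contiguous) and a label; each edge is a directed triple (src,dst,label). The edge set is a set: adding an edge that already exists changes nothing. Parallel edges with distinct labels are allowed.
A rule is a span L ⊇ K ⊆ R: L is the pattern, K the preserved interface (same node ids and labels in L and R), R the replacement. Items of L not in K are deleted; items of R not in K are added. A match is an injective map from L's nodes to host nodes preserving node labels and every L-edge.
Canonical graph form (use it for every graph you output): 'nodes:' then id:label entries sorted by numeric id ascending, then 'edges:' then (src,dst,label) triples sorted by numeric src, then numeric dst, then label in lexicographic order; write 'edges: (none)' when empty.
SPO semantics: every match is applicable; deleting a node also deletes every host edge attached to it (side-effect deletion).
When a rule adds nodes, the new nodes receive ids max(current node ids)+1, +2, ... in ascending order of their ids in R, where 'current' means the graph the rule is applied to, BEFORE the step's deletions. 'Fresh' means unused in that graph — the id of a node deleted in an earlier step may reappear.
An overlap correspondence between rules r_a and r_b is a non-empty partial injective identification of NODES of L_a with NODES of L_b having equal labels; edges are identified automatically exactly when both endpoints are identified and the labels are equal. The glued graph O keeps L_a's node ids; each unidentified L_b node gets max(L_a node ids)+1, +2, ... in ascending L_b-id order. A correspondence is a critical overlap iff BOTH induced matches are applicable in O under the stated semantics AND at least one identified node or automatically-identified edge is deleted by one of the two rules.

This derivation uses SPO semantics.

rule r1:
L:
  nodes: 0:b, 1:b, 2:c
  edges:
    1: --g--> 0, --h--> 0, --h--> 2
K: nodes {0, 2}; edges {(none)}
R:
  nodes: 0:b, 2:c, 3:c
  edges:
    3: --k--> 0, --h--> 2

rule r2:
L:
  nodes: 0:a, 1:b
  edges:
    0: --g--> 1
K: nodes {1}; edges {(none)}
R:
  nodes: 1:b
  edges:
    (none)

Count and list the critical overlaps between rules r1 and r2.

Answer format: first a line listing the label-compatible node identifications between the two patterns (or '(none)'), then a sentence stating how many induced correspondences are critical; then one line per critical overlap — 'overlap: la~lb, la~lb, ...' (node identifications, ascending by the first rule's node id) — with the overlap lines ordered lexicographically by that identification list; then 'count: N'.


label-compatible node identifications between L(r1) and L(r2): 0~1, 1~1
1 of the induced correspondences is a critical overlap of r1 and r2.
overlap: 1~1
count: 1


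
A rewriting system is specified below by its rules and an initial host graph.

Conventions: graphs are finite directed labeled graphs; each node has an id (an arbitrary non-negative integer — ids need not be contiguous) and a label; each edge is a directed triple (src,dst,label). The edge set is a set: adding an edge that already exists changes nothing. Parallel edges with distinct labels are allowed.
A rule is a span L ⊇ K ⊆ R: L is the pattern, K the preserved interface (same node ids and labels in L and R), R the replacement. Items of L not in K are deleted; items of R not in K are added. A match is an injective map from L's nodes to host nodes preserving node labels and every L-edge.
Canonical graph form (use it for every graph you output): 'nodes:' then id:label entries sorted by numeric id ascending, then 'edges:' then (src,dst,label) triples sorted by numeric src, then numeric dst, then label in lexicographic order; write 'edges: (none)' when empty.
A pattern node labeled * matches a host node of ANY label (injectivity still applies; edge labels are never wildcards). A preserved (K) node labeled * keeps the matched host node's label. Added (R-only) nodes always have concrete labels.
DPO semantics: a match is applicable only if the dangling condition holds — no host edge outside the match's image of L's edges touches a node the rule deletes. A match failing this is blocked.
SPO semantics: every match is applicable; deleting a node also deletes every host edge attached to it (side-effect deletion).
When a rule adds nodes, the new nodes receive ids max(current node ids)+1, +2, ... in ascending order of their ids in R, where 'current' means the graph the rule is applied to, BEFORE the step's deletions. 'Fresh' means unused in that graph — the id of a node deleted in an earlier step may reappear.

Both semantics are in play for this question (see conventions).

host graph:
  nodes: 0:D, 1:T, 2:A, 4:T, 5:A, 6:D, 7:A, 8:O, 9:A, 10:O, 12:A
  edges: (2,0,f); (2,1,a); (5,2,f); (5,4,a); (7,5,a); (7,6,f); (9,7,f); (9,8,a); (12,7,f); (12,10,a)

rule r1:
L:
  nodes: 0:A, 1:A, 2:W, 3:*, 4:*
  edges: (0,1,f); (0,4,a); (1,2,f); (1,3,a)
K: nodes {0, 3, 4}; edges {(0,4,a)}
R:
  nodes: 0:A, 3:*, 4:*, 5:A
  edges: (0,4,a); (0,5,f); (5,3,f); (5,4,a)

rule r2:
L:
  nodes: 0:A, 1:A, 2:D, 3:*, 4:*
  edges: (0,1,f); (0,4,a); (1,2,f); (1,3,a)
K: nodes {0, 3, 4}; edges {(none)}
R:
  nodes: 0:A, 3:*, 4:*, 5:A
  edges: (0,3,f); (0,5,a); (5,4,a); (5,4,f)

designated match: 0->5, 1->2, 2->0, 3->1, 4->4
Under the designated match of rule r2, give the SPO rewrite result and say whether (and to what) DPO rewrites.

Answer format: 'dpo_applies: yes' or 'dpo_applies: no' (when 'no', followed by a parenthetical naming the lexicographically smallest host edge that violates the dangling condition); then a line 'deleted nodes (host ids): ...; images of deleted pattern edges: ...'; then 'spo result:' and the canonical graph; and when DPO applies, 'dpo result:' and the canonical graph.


dpo_applies: yes
deleted nodes (host ids): 0, 2; images of deleted pattern edges: (2,0,f); (2,1,a); (5,2,f); (5,4,a)
spo result:
nodes: 1:T, 4:T, 5:A, 6:D, 7:A, 8:O, 9:A, 10:O, 12:A, 13:A
edges: (5,1,f); (5,13,a); (7,5,a); (7,6,f); (9,7,f); (9,8,a); (12,7,f); (12,10,a); (13,4,a); (13,4,f)
dpo result:
nodes: 1:T, 4:T, 5:A, 6:D, 7:A, 8:O, 9:A, 10:O, 12:A, 13:A
edges: (5,1,f); (5,13,a); (7,5,a); (7,6,f); (9,7,f); (9,8,a); (12,7,f); (12,10,a); (13,4,a); (13,4,f)


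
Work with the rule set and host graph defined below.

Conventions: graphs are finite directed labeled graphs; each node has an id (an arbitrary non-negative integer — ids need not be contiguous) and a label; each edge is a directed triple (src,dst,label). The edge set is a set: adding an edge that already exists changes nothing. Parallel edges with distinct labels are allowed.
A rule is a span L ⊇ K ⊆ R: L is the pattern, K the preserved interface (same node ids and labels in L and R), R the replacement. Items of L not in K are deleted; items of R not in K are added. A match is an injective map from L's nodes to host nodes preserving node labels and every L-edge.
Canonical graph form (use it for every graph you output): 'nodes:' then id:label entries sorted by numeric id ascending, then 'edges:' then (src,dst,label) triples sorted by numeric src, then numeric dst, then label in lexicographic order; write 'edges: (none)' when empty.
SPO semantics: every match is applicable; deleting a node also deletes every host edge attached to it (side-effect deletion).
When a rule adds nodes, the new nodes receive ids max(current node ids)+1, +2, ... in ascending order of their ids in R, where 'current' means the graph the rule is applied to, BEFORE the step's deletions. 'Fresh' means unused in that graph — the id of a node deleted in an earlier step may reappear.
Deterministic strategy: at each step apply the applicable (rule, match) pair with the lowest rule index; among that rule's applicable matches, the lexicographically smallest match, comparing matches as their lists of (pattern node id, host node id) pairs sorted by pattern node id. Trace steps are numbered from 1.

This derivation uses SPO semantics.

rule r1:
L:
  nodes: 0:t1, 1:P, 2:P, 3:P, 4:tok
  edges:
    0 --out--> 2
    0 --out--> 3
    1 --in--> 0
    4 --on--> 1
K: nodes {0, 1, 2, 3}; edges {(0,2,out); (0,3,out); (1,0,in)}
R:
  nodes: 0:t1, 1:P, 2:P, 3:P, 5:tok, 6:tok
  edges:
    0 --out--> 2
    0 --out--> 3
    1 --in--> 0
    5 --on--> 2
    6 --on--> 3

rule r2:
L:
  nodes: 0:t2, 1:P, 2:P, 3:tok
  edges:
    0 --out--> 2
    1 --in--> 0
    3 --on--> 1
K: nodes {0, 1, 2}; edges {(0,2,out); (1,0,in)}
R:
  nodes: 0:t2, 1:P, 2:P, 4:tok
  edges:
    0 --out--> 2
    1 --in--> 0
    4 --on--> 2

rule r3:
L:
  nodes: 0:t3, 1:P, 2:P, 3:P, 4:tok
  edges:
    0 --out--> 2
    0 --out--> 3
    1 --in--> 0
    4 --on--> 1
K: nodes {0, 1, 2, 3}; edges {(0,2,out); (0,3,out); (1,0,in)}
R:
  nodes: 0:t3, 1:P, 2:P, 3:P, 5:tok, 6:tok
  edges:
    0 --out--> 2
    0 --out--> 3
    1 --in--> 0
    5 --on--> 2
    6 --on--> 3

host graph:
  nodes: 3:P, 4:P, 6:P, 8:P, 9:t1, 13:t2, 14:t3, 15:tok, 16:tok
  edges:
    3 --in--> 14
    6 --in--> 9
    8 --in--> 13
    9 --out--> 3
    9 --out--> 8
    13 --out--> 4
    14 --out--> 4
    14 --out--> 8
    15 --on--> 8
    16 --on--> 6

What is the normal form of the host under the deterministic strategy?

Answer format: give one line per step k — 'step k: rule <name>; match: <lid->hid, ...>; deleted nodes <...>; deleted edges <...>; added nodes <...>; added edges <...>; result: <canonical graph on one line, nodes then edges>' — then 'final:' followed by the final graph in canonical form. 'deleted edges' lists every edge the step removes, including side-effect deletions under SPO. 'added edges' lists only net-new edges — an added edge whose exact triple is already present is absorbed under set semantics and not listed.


step 1: rule r1; match: 0->9, 1->6, 2->3, 3->8, 4->16; deleted nodes 16; deleted edges (16,6,on); added nodes 17, 18; added edges (17,3,on); (18,8,on); result: nodes: 3:P, 4:P, 6:P, 8:P, 9:t1, 13:t2, 14:t3, 15:tok, 17:tok, 18:tok edges: (3,14,in); (6,9,in); (8,13,in); (9,3,out); (9,8,out); (13,4,out); (14,4,out); (14,8,out); (15,8,on); (17,3,on); (18,8,on)
step 2: rule r2; match: 0->13, 1->8, 2->4, 3->15; deleted nodes 15; deleted edges (15,8,on); added nodes 19; added edges (19,4,on); result: nodes: 3:P, 4:P, 6:P, 8:P, 9:t1, 13:t2, 14:t3, 17:tok, 18:tok, 19:tok edges: (3,14,in); (6,9,in); (8,13,in); (9,3,out); (9,8,out); (13,4,out); (14,4,out); (14,8,out); (17,3,on); (18,8,on); (19,4,on)
step 3: rule r2; match: 0->13, 1->8, 2->4, 3->18; deleted nodes 18; deleted edges (18,8,on); added nodes 20; added edges (20,4,on); result: nodes: 3:P, 4:P, 6:P, 8:P, 9:t1, 13:t2, 14:t3, 17:tok, 19:tok, 20:tok edges: (3,14,in); (6,9,in); (8,13,in); (9,3,out); (9,8,out); (13,4,out); (14,4,out); (14,8,out); (17,3,on); (19,4,on); (20,4,on)
step 4: rule r3; match: 0->14, 1->3, 2->4, 3->8, 4->17; deleted nodes 17; deleted edges (17,3,on); added nodes 21, 22; added edges (21,4,on); (22,8,on); result: nodes: 3:P, 4:P, 6:P, 8:P, 9:t1, 13:t2, 14:t3, 19:tok, 20:tok, 21:tok, 22:tok edges: (3,14,in); (6,9,in); (8,13,in); (9,3,out); (9,8,out); (13,4,out); (14,4,out); (14,8,out); (19,4,on); (20,4,on); (21,4,on); (22,8,on)
step 5: rule r2; match: 0->13, 1->8, 2->4, 3->22; deleted nodes 22; deleted edges (22,8,on); added nodes 23; added edges (23,4,on); result: nodes: 3:P, 4:P, 6:P, 8:P, 9:t1, 13:t2, 14:t3, 19:tok, 20:tok, 21:tok, 23:tok edges: (3,14,in); (6,9,in); (8,13,in); (9,3,out); (9,8,out); (13,4,out); (14,4,out); (14,8,out); (19,4,on); (20,4,on); (21,4,on); (23,4,on)
final:
nodes: 3:P, 4:P, 6:P, 8:P, 9:t1, 13:t2, 14:t3, 19:tok, 20:tok, 21:tok, 23:tok
edges: (3,14,in); (6,9,in); (8,13,in); (9,3,out); (9,8,out); (13,4,out); (14,4,out); (14,8,out); (19,4,on); (20,4,on); (21,4,on); (23,4,on)


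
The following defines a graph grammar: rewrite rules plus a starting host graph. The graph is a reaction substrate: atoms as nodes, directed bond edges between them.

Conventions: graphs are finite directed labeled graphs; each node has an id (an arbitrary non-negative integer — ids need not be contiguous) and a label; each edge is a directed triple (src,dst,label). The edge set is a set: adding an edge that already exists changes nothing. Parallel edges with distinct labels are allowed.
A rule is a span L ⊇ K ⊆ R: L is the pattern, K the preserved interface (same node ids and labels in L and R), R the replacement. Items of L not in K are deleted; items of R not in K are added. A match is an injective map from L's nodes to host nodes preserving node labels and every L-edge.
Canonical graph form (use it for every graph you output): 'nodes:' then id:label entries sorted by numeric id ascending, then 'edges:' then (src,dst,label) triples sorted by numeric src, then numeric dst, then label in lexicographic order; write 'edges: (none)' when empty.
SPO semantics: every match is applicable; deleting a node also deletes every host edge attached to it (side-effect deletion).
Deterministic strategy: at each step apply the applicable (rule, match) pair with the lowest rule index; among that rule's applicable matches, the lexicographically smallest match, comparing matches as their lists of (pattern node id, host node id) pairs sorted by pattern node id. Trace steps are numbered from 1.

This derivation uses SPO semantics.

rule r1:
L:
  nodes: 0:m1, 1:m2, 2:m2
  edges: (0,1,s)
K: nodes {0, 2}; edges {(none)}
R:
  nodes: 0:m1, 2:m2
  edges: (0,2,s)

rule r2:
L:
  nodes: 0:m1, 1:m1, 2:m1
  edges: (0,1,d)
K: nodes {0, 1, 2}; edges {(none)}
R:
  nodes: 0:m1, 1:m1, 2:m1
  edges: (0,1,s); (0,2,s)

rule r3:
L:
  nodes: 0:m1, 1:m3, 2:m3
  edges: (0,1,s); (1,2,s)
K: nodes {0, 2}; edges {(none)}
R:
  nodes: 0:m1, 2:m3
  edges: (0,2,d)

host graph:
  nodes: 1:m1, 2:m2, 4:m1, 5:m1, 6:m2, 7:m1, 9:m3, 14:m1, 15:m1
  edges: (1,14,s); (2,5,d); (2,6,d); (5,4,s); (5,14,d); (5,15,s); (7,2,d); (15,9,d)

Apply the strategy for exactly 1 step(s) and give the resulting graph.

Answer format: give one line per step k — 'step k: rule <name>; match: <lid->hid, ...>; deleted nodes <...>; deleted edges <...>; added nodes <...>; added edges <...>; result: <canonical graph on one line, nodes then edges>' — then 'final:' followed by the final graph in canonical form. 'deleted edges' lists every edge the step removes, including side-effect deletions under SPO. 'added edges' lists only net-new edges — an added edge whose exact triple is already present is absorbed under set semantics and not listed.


step 1: rule r2; match: 0->5, 1->14, 2->1; deleted nodes (none); deleted edges (5,14,d); added nodes (none); added edges (5,1,s); (5,14,s); result: nodes: 1:m1, 2:m2, 4:m1, 5:m1, 6:m2, 7:m1, 9:m3, 14:m1, 15:m1 edges: (1,14,s); (2,5,d); (2,6,d); (5,1,s); (5,4,s); (5,14,s); (5,15,s); (7,2,d); (15,9,d)
final:
nodes: 1:m1, 2:m2, 4:m1, 5:m1, 6:m2, 7:m1, 9:m3, 14:m1, 15:m1
edges: (1,14,s); (2,5,d); (2,6,d); (5,1,s); (5,4,s); (5,14,s); (5,15,s); (7,2,d); (15,9,d)


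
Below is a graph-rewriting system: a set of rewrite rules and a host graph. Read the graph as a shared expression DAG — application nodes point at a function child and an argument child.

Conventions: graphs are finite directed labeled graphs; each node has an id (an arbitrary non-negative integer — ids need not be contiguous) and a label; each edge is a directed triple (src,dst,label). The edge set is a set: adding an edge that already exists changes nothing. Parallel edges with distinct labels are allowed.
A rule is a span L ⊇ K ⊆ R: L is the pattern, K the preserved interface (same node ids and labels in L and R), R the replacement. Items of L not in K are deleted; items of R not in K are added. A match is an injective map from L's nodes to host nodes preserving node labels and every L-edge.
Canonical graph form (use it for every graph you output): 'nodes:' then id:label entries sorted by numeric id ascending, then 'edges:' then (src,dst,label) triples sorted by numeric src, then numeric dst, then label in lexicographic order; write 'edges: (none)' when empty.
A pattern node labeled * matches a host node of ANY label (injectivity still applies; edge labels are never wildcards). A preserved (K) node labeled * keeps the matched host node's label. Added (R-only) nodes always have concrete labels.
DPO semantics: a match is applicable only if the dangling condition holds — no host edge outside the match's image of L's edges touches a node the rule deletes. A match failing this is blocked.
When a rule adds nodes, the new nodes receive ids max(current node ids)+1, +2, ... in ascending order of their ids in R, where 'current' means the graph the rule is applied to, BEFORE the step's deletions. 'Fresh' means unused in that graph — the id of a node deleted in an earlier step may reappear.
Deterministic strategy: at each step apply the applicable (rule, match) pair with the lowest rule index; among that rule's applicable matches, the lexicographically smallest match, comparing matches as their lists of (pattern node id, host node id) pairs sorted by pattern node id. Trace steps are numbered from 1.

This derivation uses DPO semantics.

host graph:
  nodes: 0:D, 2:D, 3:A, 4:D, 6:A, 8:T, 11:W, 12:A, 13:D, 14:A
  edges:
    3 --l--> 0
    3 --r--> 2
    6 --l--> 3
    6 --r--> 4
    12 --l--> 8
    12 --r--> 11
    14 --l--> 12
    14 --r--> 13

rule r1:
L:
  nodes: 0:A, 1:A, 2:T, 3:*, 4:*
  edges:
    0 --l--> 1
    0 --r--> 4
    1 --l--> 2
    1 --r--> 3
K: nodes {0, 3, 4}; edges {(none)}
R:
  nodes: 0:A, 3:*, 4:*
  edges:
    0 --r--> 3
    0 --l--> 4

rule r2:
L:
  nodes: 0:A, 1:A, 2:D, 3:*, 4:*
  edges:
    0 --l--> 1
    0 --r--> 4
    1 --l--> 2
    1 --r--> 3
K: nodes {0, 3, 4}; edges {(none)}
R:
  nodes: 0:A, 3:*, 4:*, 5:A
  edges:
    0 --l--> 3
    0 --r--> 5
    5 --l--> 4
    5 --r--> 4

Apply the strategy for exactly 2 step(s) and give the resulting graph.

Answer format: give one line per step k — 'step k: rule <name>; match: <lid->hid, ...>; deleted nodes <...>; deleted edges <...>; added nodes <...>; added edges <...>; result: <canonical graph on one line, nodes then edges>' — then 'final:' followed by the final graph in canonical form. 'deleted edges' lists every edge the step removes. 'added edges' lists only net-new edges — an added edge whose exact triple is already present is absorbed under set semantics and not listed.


step 1: rule r1; match: 0->14, 1->12, 2->8, 3->11, 4->13; deleted nodes 8, 12; deleted edges (12,8,l); (12,11,r); (14,12,l); (14,13,r); added nodes (none); added edges (14,11,r); (14,13,l); result: nodes: 0:D, 2:D, 3:A, 4:D, 6:A, 11:W, 13:D, 14:A edges: (3,0,l); (3,2,r); (6,3,l); (6,4,r); (14,11,r); (14,13,l)
step 2: rule r2; match: 0->6, 1->3, 2->0, 3->2, 4->4; deleted nodes 0, 3; deleted edges (3,0,l); (3,2,r); (6,3,l); (6,4,r); added nodes 15; added edges (6,2,l); (6,15,r); (15,4,l); (15,4,r); result: nodes: 2:D, 4:D, 6:A, 11:W, 13:D, 14:A, 15:A edges: (6,2,l); (6,15,r); (14,11,r); (14,13,l); (15,4,l); (15,4,r)
final:
nodes: 2:D, 4:D, 6:A, 11:W, 13:D, 14:A, 15:A
edges: (6,2,l); (6,15,r); (14,11,r); (14,13,l); (15,4,l); (15,4,r)


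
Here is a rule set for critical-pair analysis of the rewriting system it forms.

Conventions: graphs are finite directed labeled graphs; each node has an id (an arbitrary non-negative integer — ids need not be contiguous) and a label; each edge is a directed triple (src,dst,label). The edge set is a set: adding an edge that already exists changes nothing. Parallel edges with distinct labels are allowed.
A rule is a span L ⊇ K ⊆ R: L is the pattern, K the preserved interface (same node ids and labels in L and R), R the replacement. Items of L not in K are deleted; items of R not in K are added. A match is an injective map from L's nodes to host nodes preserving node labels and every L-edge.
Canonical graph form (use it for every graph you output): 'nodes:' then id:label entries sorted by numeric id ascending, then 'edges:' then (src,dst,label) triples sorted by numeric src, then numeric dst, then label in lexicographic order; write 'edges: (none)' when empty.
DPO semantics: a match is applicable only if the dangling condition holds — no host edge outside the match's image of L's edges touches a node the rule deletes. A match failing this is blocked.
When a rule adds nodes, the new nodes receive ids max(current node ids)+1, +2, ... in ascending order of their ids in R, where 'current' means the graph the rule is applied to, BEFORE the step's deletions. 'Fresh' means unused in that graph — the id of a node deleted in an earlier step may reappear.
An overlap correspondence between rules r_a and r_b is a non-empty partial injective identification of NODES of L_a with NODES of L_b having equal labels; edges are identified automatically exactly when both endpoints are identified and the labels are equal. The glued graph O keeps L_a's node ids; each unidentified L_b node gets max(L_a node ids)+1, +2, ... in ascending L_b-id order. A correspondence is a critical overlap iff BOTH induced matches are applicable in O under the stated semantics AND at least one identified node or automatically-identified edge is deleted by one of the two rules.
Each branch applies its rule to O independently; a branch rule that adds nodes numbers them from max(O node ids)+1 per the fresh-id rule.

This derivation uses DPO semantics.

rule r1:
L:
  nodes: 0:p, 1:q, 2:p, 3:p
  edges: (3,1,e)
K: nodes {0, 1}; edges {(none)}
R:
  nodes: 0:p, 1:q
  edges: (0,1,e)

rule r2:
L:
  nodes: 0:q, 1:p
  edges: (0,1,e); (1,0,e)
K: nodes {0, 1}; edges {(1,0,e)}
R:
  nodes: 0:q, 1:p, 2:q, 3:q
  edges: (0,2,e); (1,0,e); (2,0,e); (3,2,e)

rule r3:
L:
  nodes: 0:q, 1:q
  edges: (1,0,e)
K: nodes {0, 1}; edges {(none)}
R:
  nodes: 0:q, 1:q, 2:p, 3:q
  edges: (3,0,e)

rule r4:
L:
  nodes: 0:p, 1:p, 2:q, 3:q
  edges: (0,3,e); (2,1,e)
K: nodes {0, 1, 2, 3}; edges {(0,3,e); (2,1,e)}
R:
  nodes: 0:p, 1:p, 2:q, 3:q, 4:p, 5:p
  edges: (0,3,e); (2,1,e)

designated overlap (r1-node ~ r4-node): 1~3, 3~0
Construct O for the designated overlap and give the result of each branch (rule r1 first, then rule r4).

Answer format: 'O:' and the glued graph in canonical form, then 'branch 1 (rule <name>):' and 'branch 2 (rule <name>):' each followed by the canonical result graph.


O:
nodes: 0:p, 1:q, 2:p, 3:p, 4:p, 5:q
edges: (3,1,e); (5,4,e)
branch 1 (rule r1):
nodes: 0:p, 1:q, 4:p, 5:q
edges: (0,1,e); (5,4,e)
branch 2 (rule r4):
nodes: 0:p, 1:q, 2:p, 3:p, 4:p, 5:q, 6:p, 7:p
edges: (3,1,e); (5,4,e)


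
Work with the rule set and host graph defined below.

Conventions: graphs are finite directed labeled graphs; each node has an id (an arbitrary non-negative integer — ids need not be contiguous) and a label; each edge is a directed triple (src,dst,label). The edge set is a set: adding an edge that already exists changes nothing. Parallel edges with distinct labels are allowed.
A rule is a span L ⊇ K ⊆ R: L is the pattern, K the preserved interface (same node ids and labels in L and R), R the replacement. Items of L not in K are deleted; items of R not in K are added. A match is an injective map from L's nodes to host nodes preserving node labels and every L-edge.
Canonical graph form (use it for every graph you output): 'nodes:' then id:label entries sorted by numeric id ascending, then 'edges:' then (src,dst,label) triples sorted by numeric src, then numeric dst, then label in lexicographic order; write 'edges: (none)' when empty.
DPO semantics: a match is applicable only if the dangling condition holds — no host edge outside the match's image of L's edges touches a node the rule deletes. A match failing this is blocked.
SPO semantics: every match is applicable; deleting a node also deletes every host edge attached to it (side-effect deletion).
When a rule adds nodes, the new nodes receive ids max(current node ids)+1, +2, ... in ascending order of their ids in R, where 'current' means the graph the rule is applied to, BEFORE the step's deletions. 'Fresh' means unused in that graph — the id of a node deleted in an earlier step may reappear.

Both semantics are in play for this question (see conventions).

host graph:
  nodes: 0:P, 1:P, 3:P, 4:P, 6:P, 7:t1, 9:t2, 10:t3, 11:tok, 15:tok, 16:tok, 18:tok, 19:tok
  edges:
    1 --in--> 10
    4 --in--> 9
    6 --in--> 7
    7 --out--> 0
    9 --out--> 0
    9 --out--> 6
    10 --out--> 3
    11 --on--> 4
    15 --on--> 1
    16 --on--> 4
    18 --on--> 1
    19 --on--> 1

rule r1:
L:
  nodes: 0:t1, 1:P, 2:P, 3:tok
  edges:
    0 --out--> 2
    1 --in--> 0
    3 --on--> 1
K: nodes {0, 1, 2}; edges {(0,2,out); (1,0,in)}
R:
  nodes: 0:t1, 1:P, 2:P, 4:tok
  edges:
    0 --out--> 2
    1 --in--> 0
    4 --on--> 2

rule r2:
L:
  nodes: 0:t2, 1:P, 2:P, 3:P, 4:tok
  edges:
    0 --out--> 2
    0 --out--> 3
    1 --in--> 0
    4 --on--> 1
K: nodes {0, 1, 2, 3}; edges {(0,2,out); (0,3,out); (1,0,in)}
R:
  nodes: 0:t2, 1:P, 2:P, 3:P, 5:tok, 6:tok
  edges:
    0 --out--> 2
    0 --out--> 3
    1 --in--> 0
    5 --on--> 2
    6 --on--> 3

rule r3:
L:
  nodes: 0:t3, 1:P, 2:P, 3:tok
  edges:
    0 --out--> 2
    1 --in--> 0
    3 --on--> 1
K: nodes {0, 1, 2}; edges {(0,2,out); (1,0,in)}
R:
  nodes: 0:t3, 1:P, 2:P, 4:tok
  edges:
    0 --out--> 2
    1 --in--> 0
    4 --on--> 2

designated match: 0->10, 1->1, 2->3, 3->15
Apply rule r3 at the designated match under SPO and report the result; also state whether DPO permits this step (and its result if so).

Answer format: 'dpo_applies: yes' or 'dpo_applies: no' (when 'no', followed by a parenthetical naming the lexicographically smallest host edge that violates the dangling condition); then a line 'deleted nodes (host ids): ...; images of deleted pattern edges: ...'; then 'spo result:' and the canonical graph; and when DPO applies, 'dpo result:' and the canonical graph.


dpo_applies: yes
deleted nodes (host ids): 15; images of deleted pattern edges: (15,1,on)
spo result:
nodes: 0:P, 1:P, 3:P, 4:P, 6:P, 7:t1, 9:t2, 10:t3, 11:tok, 16:tok, 18:tok, 19:tok, 20:tok
edges: (1,10,in); (4,9,in); (6,7,in); (7,0,out); (9,0,out); (9,6,out); (10,3,out); (11,4,on); (16,4,on); (18,1,on); (19,1,on); (20,3,on)
dpo result:
nodes: 0:P, 1:P, 3:P, 4:P, 6:P, 7:t1, 9:t2, 10:t3, 11:tok, 16:tok, 18:tok, 19:tok, 20:tok
edges: (1,10,in); (4,9,in); (6,7,in); (7,0,out); (9,0,out); (9,6,out); (10,3,out); (11,4,on); (16,4,on); (18,1,on); (19,1,on); (20,3,on)


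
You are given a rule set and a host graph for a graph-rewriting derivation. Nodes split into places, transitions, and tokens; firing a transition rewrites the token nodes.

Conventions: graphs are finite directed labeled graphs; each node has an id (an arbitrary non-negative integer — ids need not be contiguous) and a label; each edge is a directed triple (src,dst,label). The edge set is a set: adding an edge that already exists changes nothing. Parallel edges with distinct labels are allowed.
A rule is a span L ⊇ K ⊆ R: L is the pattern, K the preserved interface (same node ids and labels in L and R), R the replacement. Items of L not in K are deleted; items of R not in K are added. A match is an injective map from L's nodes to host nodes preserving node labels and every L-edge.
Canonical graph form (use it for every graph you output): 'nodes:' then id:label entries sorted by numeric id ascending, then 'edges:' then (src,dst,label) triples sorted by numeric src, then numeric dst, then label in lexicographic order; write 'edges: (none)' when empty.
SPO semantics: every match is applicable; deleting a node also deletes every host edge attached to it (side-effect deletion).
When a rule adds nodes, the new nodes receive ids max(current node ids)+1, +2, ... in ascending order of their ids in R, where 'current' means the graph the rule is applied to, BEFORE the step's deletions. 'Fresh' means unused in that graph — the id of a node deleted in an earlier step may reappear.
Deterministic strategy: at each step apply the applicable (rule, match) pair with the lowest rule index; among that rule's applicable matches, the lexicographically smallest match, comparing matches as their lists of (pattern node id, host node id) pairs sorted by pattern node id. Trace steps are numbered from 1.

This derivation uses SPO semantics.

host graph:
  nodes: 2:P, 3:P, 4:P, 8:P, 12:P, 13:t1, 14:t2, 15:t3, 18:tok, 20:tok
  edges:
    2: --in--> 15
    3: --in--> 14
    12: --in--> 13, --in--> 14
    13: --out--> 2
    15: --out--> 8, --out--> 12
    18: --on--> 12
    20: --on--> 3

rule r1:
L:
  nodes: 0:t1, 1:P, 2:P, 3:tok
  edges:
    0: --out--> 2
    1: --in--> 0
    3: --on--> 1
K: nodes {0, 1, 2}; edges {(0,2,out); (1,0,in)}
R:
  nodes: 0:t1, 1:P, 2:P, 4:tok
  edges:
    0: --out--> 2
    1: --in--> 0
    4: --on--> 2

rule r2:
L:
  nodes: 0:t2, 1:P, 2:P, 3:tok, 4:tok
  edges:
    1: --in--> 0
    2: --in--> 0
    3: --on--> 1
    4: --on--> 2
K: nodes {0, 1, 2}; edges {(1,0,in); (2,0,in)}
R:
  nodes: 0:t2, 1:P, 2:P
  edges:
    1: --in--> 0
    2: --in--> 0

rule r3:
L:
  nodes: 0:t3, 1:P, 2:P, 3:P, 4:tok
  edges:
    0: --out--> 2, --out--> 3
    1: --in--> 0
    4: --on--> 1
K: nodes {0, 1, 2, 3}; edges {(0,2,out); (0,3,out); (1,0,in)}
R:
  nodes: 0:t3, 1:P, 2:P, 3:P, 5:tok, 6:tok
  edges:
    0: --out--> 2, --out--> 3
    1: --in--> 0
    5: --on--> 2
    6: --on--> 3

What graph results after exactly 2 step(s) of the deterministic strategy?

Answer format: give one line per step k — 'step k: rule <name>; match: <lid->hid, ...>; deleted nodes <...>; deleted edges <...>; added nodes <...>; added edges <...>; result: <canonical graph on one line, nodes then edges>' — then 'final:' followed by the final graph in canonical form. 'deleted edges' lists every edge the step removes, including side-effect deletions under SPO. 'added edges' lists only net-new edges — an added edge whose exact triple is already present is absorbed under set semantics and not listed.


step 1: rule r1; match: 0->13, 1->12, 2->2, 3->18; deleted nodes 18; deleted edges (18,12,on); added nodes 21; added edges (21,2,on); result: nodes: 2:P, 3:P, 4:P, 8:P, 12:P, 13:t1, 14:t2, 15:t3, 20:tok, 21:tok edges: (2,15,in); (3,14,in); (12,13,in); (12,14,in); (13,2,out); (15,8,out); (15,12,out); (20,3,on); (21,2,on)
step 2: rule r3; match: 0->15, 1->2, 2->8, 3->12, 4->21; deleted nodes 21; deleted edges (21,2,on); added nodes 22, 23; added edges (22,8,on); (23,12,on); result: nodes: 2:P, 3:P, 4:P, 8:P, 12:P, 13:t1, 14:t2, 15:t3, 20:tok, 22:tok, 23:tok edges: (2,15,in); (3,14,in); (12,13,in); (12,14,in); (13,2,out); (15,8,out); (15,12,out); (20,3,on); (22,8,on); (23,12,on)
final:
nodes: 2:P, 3:P, 4:P, 8:P, 12:P, 13:t1, 14:t2, 15:t3, 20:tok, 22:tok, 23:tok
edges: (2,15,in); (3,14,in); (12,13,in); (12,14,in); (13,2,out); (15,8,out); (15,12,out); (20,3,on); (22,8,on); (23,12,on)
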